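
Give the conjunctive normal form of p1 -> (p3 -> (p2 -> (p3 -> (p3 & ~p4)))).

p1 -> (p3 -> (p2 -> (p3 -> (p3 & ~p4))))
≡ ~p1 | (p3 -> (p2 -> (p3 -> (p3 & ~p4))))   [eliminate ->]
≡ ~p1 | ~p3 | (p2 -> (p3 -> (p3 & ~p4)))   [eliminate ->]
≡ ~p1 | ~p3 | ~p2 | (p3 -> (p3 & ~p4))   [eliminate ->]
≡ ~p1 | ~p3 | ~p2 | ~p3 | (p3 & ~p4)   [eliminate ->]
≡ (~p1 | ~p3 | ~p2 | ~p3 | p3) & (~p1 | ~p3 | ~p2 | ~p3 | ~p4)   [distribute | over &]
≡ ~p1 | ~p3 | ~p2 | ~p4   [simplify]

~p1 | ~p3 | ~p2 | ~p4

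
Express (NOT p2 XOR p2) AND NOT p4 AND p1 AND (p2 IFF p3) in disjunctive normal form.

(NOT p2 XOR p2) AND NOT p4 AND p1 AND (p2 IFF p3)
= ((NOT p2 AND NOT p2) OR (NOT NOT p2 AND p2)) AND NOT p4 AND p1 AND (p2 IFF p3)   [expand XOR]
= ((NOT p2 AND NOT p2) OR (NOT NOT p2 AND p2)) AND NOT p4 AND p1 AND (p2 IMPLIES p3) AND (p3 IMPLIES p2)   [eliminate IFF]
= ((NOT p2 AND NOT p2) OR (NOT NOT p2 AND p2)) AND NOT p4 AND p1 AND (NOT p2 OR p3) AND (p3 IMPLIES p2)   [eliminate IMPLIES]
= ((NOT p2 AND NOT p2) OR (NOT NOT p2 AND p2)) AND NOT p4 AND p1 AND (NOT p2 OR p3) AND (NOT p3 OR p2)   [eliminate IMPLIES]
= ((NOT p2 AND NOT p2) OR (p2 AND p2)) AND NOT p4 AND p1 AND (NOT p2 OR p3) AND (NOT p3 OR p2)   [double negation]
= (NOT p2 AND NOT p2 AND NOT p4 AND p1 AND NOT p2 AND NOT p3) OR (NOT p2 AND NOT p2 AND NOT p4 AND p1 AND NOT p2 AND p2) OR (NOT p2 AND NOT p2 AND NOT p4 AND p1 AND p3 AND NOT p3) OR (NOT p2 AND NOT p2 AND NOT p4 AND p1 AND p3 AND p2) OR (p2 AND p2 AND NOT p4 AND p1 AND NOT p2 AND NOT p3) OR (p2 AND p2 AND NOT p4 AND p1 AND NOT p2 AND p2) OR (p2 AND p2 AND NOT p4 AND p1 AND p3 AND NOT p3) OR (p2 AND p2 AND NOT p4 AND p1 AND p3 AND p2)   [distribute AND over OR]
= (NOT p2 AND NOT p4 AND p1 AND NOT p3) OR (p2 AND NOT p4 AND p1 AND p3)   [simplify]

(NOT p2 AND NOT p4 AND p1 AND NOT p3) OR (p2 AND NOT p4 AND p1 AND p3)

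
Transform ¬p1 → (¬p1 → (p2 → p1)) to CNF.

p1 ∨ ¬p2

¬p1 → (¬p1 → (p2 → p1))
≡ ¬¬p1 ∨ (¬p1 → (p2 → p1))   [eliminate →]
≡ ¬¬p1 ∨ ¬¬p1 ∨ (p2 → p1)   [eliminate →]
≡ ¬¬p1 ∨ ¬¬p1 ∨ ¬p2 ∨ p1   [eliminate →]
≡ p1 ∨ ¬¬p1 ∨ ¬p2 ∨ p1   [double negation]
≡ p1 ∨ p1 ∨ ¬p2 ∨ p1   [double negation]
≡ p1 ∨ ¬p2   [simplify]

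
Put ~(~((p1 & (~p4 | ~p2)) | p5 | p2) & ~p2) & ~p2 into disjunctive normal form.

~(~((p1 & (~p4 | ~p2)) | p5 | p2) & ~p2) & ~p2
= (~~((p1 & (~p4 | ~p2)) | p5 | p2) | ~~p2) & ~p2   — De Morgan
= ((p1 & (~p4 | ~p2)) | p5 | p2 | ~~p2) & ~p2   — double negation
= ((p1 & (~p4 | ~p2)) | p5 | p2 | p2) & ~p2   — double negation
= (p1 & ~p4 & ~p2) | (p1 & ~p2 & ~p2) | (p5 & ~p2) | (p2 & ~p2) | (p2 & ~p2)   — distribute & over |
= (p1 & ~p2) | (p5 & ~p2)   — simplify

(p1 & ~p2) | (p5 & ~p2)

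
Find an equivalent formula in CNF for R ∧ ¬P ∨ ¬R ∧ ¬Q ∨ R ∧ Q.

R ∧ ¬P ∨ ¬R ∧ ¬Q ∨ R ∧ Q
= (R ∨ ¬R ∨ R) ∧ (R ∨ ¬R ∨ Q) ∧ (R ∨ ¬Q ∨ R) ∧ (R ∨ ¬Q ∨ Q) ∧ (¬P ∨ ¬R ∨ R) ∧ (¬P ∨ ¬R ∨ Q) ∧ (¬P ∨ ¬Q ∨ R) ∧ (¬P ∨ ¬Q ∨ Q)   (distribute ∨ over ∧)
= (R ∨ ¬Q) ∧ (¬P ∨ ¬R ∨ Q)   (simplify)

(R ∨ ¬Q) ∧ (¬P ∨ ¬R ∨ Q)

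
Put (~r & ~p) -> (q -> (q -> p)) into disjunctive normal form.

(~r & ~p) -> (q -> (q -> p))
≡ ~(~r & ~p) | (q -> (q -> p))   — eliminate ->
≡ ~(~r & ~p) | ~q | (q -> p)   — eliminate ->
≡ ~(~r & ~p) | ~q | ~q | p   — eliminate ->
≡ ~~r | ~~p | ~q | ~q | p   — De Morgan
≡ r | ~~p | ~q | ~q | p   — double negation
≡ r | p | ~q | ~q | p   — double negation
≡ r | p | ~q   — simplify

r | p | ~q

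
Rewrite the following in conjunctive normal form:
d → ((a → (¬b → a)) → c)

(¬d ∨ a ∨ c) ∧ (¬d ∨ ¬b ∨ c) ∧ (¬d ∨ ¬a ∨ c)

d → ((a → (¬b → a)) → c)
= ¬d ∨ ((a → (¬b → a)) → c)   [eliminate →]
= ¬d ∨ ¬(a → (¬b → a)) ∨ c   [eliminate →]
= ¬d ∨ ¬(¬a ∨ (¬b → a)) ∨ c   [eliminate →]
= ¬d ∨ ¬(¬a ∨ ¬¬b ∨ a) ∨ c   [eliminate →]
= ¬d ∨ (¬¬a ∧ ¬¬¬b ∧ ¬a) ∨ c   [De Morgan]
= ¬d ∨ (a ∧ ¬¬¬b ∧ ¬a) ∨ c   [double negation]
= ¬d ∨ (a ∧ ¬b ∧ ¬a) ∨ c   [double negation]
= (¬d ∨ a ∨ c) ∧ (¬d ∨ ¬b ∨ c) ∧ (¬d ∨ ¬a ∨ c)   [distribute ∨ over ∧]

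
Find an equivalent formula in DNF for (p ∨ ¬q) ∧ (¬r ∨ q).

(p ∧ ¬r) ∨ (p ∧ q) ∨ (¬q ∧ ¬r)

(p ∨ ¬q) ∧ (¬r ∨ q)
⇔ (p ∧ ¬r) ∨ (p ∧ q) ∨ (¬q ∧ ¬r) ∨ (¬q ∧ q)   (distribute ∧ over ∨)
⇔ (p ∧ ¬r) ∨ (p ∧ q) ∨ (¬q ∧ ¬r)   (simplify)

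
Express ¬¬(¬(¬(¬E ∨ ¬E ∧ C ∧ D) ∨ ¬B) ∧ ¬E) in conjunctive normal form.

¬E ∧ B

¬¬(¬(¬(¬E ∨ ¬E ∧ C ∧ D) ∨ ¬B) ∧ ¬E)
≡ ¬(¬(¬E ∨ ¬E ∧ C ∧ D) ∨ ¬B) ∧ ¬E
≡ ¬¬(¬E ∨ ¬E ∧ C ∧ D) ∧ ¬¬B ∧ ¬E
≡ (¬E ∨ ¬E ∧ C ∧ D) ∧ ¬¬B ∧ ¬E
≡ (¬E ∨ ¬E ∧ C ∧ D) ∧ B ∧ ¬E
≡ (¬E ∨ ¬E) ∧ (¬E ∨ C) ∧ (¬E ∨ D) ∧ B ∧ ¬E
≡ ¬E ∧ B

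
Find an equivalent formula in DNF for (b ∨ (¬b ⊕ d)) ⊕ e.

(b ∧ ¬e) ∨ (¬b ∧ ¬d ∧ ¬e) ∨ (¬b ∧ d ∧ e)

(b ∨ (¬b ⊕ d)) ⊕ e
⇔ ((b ∨ (¬b ⊕ d)) ∧ ¬e) ∨ (¬(b ∨ (¬b ⊕ d)) ∧ e)   — expand ⊕
⇔ ((b ∨ (¬b ∧ ¬d) ∨ (¬¬b ∧ d)) ∧ ¬e) ∨ (¬(b ∨ (¬b ⊕ d)) ∧ e)   — expand ⊕
⇔ ((b ∨ (¬b ∧ ¬d) ∨ (¬¬b ∧ d)) ∧ ¬e) ∨ (¬(b ∨ (¬b ∧ ¬d) ∨ (¬¬b ∧ d)) ∧ e)   — expand ⊕
⇔ ((b ∨ (¬b ∧ ¬d) ∨ (b ∧ d)) ∧ ¬e) ∨ (¬(b ∨ (¬b ∧ ¬d) ∨ (¬¬b ∧ d)) ∧ e)   — double negation
⇔ ((b ∨ (¬b ∧ ¬d) ∨ (b ∧ d)) ∧ ¬e) ∨ (¬b ∧ ¬(¬b ∧ ¬d) ∧ ¬(¬¬b ∧ d) ∧ e)   — De Morgan
⇔ ((b ∨ (¬b ∧ ¬d) ∨ (b ∧ d)) ∧ ¬e) ∨ (¬b ∧ (¬¬b ∨ ¬¬d) ∧ ¬(¬¬b ∧ d) ∧ e)   — De Morgan
⇔ ((b ∨ (¬b ∧ ¬d) ∨ (b ∧ d)) ∧ ¬e) ∨ (¬b ∧ (b ∨ ¬¬d) ∧ ¬(¬¬b ∧ d) ∧ e)   — double negation
⇔ ((b ∨ (¬b ∧ ¬d) ∨ (b ∧ d)) ∧ ¬e) ∨ (¬b ∧ (b ∨ d) ∧ ¬(¬¬b ∧ d) ∧ e)   — double negation
⇔ ((b ∨ (¬b ∧ ¬d) ∨ (b ∧ d)) ∧ ¬e) ∨ (¬b ∧ (b ∨ d) ∧ (¬¬¬b ∨ ¬d) ∧ e)   — De Morgan
⇔ ((b ∨ (¬b ∧ ¬d) ∨ (b ∧ d)) ∧ ¬e) ∨ (¬b ∧ (b ∨ d) ∧ (¬b ∨ ¬d) ∧ e)   — double negation
⇔ (b ∧ ¬e) ∨ (¬b ∧ ¬d ∧ ¬e) ∨ (b ∧ d ∧ ¬e) ∨ (¬b ∧ b ∧ ¬b ∧ e) ∨ (¬b ∧ b ∧ ¬d ∧ e) ∨ (¬b ∧ d ∧ ¬b ∧ e) ∨ (¬b ∧ d ∧ ¬d ∧ e)   — distribute ∧ over ∨
⇔ (b ∧ ¬e) ∨ (¬b ∧ ¬d ∧ ¬e) ∨ (¬b ∧ d ∧ e)   — simplify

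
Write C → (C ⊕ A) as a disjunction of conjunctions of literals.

¬C ∨ (C ∧ ¬A)

C → (C ⊕ A)
⇔ ¬C ∨ (C ⊕ A)   [eliminate →]
⇔ ¬C ∨ (C ∧ ¬A) ∨ (¬C ∧ A)   [expand ⊕]
⇔ ¬C ∨ (C ∧ ¬A)   [simplify]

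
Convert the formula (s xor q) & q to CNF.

(~s | ~q) & q

(s xor q) & q
≡ (s | q) & ~(s & q) & q   [expand xor]
≡ (s | q) & (~s | ~q) & q   [De Morgan]
≡ (~s | ~q) & q   [simplify]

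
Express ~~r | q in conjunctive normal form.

~~r | q
= r | q   — double negation

r | q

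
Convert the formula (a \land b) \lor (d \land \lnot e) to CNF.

(a \lor d) \land (a \lor \lnot e) \land (b \lor d) \land (b \lor \lnot e)

(a \land b) \lor (d \land \lnot e)
≡ (a \lor d) \land (a \lor \lnot e) \land (b \lor d) \land (b \lor \lnot e)   [distribute \lor over \land]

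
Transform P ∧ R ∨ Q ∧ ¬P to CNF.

P ∧ R ∨ Q ∧ ¬P
≡ (P ∨ Q) ∧ (P ∨ ¬P) ∧ (R ∨ Q) ∧ (R ∨ ¬P)   [distribute ∨ over ∧]
≡ (P ∨ Q) ∧ (R ∨ Q) ∧ (R ∨ ¬P)   [simplify]

(P ∨ Q) ∧ (R ∨ Q) ∧ (R ∨ ¬P)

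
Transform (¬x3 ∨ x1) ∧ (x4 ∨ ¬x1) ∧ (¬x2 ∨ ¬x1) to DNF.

(¬x3 ∨ x1) ∧ (x4 ∨ ¬x1) ∧ (¬x2 ∨ ¬x1)
≡ (¬x3 ∧ x4 ∧ ¬x2) ∨ (¬x3 ∧ x4 ∧ ¬x1) ∨ (¬x3 ∧ ¬x1 ∧ ¬x2) ∨ (¬x3 ∧ ¬x1 ∧ ¬x1) ∨ (x1 ∧ x4 ∧ ¬x2) ∨ (x1 ∧ x4 ∧ ¬x1) ∨ (x1 ∧ ¬x1 ∧ ¬x2) ∨ (x1 ∧ ¬x1 ∧ ¬x1)   [distribute ∧ over ∨]
≡ (¬x3 ∧ x4 ∧ ¬x2) ∨ (¬x3 ∧ ¬x1) ∨ (x1 ∧ x4 ∧ ¬x2)   [simplify]

(¬x3 ∧ x4 ∧ ¬x2) ∨ (¬x3 ∧ ¬x1) ∨ (x1 ∧ x4 ∧ ¬x2)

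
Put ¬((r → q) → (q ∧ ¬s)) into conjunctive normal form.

¬((r → q) → (q ∧ ¬s))
= ¬(¬(r → q) ∨ (q ∧ ¬s))   [eliminate →]
= ¬(¬(¬r ∨ q) ∨ (q ∧ ¬s))   [eliminate →]
= ¬¬(¬r ∨ q) ∧ ¬(q ∧ ¬s)   [De Morgan]
= (¬r ∨ q) ∧ ¬(q ∧ ¬s)   [double negation]
= (¬r ∨ q) ∧ (¬q ∨ ¬¬s)   [De Morgan]
= (¬r ∨ q) ∧ (¬q ∨ s)   [double negation]

(¬r ∨ q) ∧ (¬q ∨ s)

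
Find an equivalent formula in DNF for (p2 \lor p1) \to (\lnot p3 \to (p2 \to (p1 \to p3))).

p3 \lor \lnot p2 \lor \lnot p1

(p2 \lor p1) \to (\lnot p3 \to (p2 \to (p1 \to p3)))
⇔ \lnot (p2 \lor p1) \lor (\lnot p3 \to (p2 \to (p1 \to p3)))
⇔ \lnot (p2 \lor p1) \lor \lnot \lnot p3 \lor (p2 \to (p1 \to p3))
⇔ \lnot (p2 \lor p1) \lor \lnot \lnot p3 \lor \lnot p2 \lor (p1 \to p3)
⇔ \lnot (p2 \lor p1) \lor \lnot \lnot p3 \lor \lnot p2 \lor \lnot p1 \lor p3
⇔ (\lnot p2 \land \lnot p1) \lor \lnot \lnot p3 \lor \lnot p2 \lor \lnot p1 \lor p3
⇔ (\lnot p2 \land \lnot p1) \lor p3 \lor \lnot p2 \lor \lnot p1 \lor p3
⇔ p3 \lor \lnot p2 \lor \lnot p1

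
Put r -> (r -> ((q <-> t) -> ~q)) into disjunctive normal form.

r -> (r -> ((q <-> t) -> ~q))
≡ ~r | (r -> ((q <-> t) -> ~q))   — eliminate ->
≡ ~r | ~r | ((q <-> t) -> ~q)   — eliminate ->
≡ ~r | ~r | ~(q <-> t) | ~q   — eliminate ->
≡ ~r | ~r | ~((q -> t) & (t -> q)) | ~q   — eliminate <->
≡ ~r | ~r | ~((~q | t) & (t -> q)) | ~q   — eliminate ->
≡ ~r | ~r | ~((~q | t) & (~t | q)) | ~q   — eliminate ->
≡ ~r | ~r | ~(~q | t) | ~(~t | q) | ~q   — De Morgan
≡ ~r | ~r | (~~q & ~t) | ~(~t | q) | ~q   — De Morgan
≡ ~r | ~r | (q & ~t) | ~(~t | q) | ~q   — double negation
≡ ~r | ~r | (q & ~t) | (~~t & ~q) | ~q   — De Morgan
≡ ~r | ~r | (q & ~t) | (t & ~q) | ~q   — double negation
≡ ~r | (q & ~t) | ~q   — simplify

~r | (q & ~t) | ~q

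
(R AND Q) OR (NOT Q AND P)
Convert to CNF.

(R OR NOT Q) AND (R OR P) AND (Q OR P)

(R AND Q) OR (NOT Q AND P)
≡ (R OR NOT Q) AND (R OR P) AND (Q OR NOT Q) AND (Q OR P)   (distribute OR over AND)
≡ (R OR NOT Q) AND (R OR P) AND (Q OR P)   (simplify)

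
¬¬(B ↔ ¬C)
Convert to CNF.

¬¬(B ↔ ¬C)
⇔ ¬¬((B → ¬C) ∧ (¬C → B))   — eliminate ↔
⇔ ¬¬((¬B ∨ ¬C) ∧ (¬C → B))   — eliminate →
⇔ ¬¬((¬B ∨ ¬C) ∧ (¬¬C ∨ B))   — eliminate →
⇔ (¬B ∨ ¬C) ∧ (¬¬C ∨ B)   — double negation
⇔ (¬B ∨ ¬C) ∧ (C ∨ B)   — double negation

(¬B ∨ ¬C) ∧ (C ∨ B)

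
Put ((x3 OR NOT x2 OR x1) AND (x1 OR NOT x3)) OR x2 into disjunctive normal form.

((x3 OR NOT x2 OR x1) AND (x1 OR NOT x3)) OR x2
⇔ (x3 AND x1) OR (x3 AND NOT x3) OR (NOT x2 AND x1) OR (NOT x2 AND NOT x3) OR (x1 AND x1) OR (x1 AND NOT x3) OR x2   — distribute AND over OR
⇔ (NOT x2 AND NOT x3) OR x1 OR x2   — simplify

(NOT x2 AND NOT x3) OR x1 OR x2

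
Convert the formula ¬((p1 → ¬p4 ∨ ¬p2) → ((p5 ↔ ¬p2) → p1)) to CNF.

¬((p1 → ¬p4 ∨ ¬p2) → ((p5 ↔ ¬p2) → p1))
⇔ ¬(¬(p1 → ¬p4 ∨ ¬p2) ∨ ((p5 ↔ ¬p2) → p1))   [eliminate →]
⇔ ¬(¬(¬p1 ∨ ¬p4 ∨ ¬p2) ∨ ((p5 ↔ ¬p2) → p1))   [eliminate →]
⇔ ¬(¬(¬p1 ∨ ¬p4 ∨ ¬p2) ∨ ¬(p5 ↔ ¬p2) ∨ p1)   [eliminate →]
⇔ ¬(¬(¬p1 ∨ ¬p4 ∨ ¬p2) ∨ ¬((p5 → ¬p2) ∧ (¬p2 → p5)) ∨ p1)   [eliminate ↔]
⇔ ¬(¬(¬p1 ∨ ¬p4 ∨ ¬p2) ∨ ¬((¬p5 ∨ ¬p2) ∧ (¬p2 → p5)) ∨ p1)   [eliminate →]
⇔ ¬(¬(¬p1 ∨ ¬p4 ∨ ¬p2) ∨ ¬((¬p5 ∨ ¬p2) ∧ (¬¬p2 ∨ p5)) ∨ p1)   [eliminate →]
⇔ ¬¬(¬p1 ∨ ¬p4 ∨ ¬p2) ∧ ¬¬((¬p5 ∨ ¬p2) ∧ (¬¬p2 ∨ p5)) ∧ ¬p1   [De Morgan]
⇔ (¬p1 ∨ ¬p4 ∨ ¬p2) ∧ ¬¬((¬p5 ∨ ¬p2) ∧ (¬¬p2 ∨ p5)) ∧ ¬p1   [double negation]
⇔ (¬p1 ∨ ¬p4 ∨ ¬p2) ∧ (¬p5 ∨ ¬p2) ∧ (¬¬p2 ∨ p5) ∧ ¬p1   [double negation]
⇔ (¬p1 ∨ ¬p4 ∨ ¬p2) ∧ (¬p5 ∨ ¬p2) ∧ (p2 ∨ p5) ∧ ¬p1   [double negation]
⇔ (¬p5 ∨ ¬p2) ∧ (p2 ∨ p5) ∧ ¬p1   [simplify]

(¬p5 ∨ ¬p2) ∧ (p2 ∨ p5) ∧ ¬p1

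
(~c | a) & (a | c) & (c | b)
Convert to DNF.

(a & c) | (a & b)

(~c | a) & (a | c) & (c | b)
⇔ (~c & a & c) | (~c & a & b) | (~c & c & c) | (~c & c & b) | (a & a & c) | (a & a & b) | (a & c & c) | (a & c & b)   — distribute & over |
⇔ (a & c) | (a & b)   — simplify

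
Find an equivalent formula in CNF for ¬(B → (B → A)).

¬(B → (B → A))
⇔ ¬(¬B ∨ (B → A))   [eliminate →]
⇔ ¬(¬B ∨ ¬B ∨ A)   [eliminate →]
⇔ ¬¬B ∧ ¬¬B ∧ ¬A   [De Morgan]
⇔ B ∧ ¬¬B ∧ ¬A   [double negation]
⇔ B ∧ B ∧ ¬A   [double negation]
⇔ B ∧ ¬A   [simplify]

B ∧ ¬A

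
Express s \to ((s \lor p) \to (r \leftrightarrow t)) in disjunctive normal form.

\lnot s \lor (\lnot r \land \lnot t) \lor (t \land r)

s \to ((s \lor p) \to (r \leftrightarrow t))
≡ \lnot s \lor ((s \lor p) \to (r \leftrightarrow t))   (eliminate \to)
≡ \lnot s \lor \lnot (s \lor p) \lor (r \leftrightarrow t)   (eliminate \to)
≡ \lnot s \lor \lnot (s \lor p) \lor ((r \to t) \land (t \to r))   (eliminate \leftrightarrow)
≡ \lnot s \lor \lnot (s \lor p) \lor ((\lnot r \lor t) \land (t \to r))   (eliminate \to)
≡ \lnot s \lor \lnot (s \lor p) \lor ((\lnot r \lor t) \land (\lnot t \lor r))   (eliminate \to)
≡ \lnot s \lor (\lnot s \land \lnot p) \lor ((\lnot r \lor t) \land (\lnot t \lor r))   (De Morgan)
≡ \lnot s \lor (\lnot s \land \lnot p) \lor (\lnot r \land \lnot t) \lor (\lnot r \land r) \lor (t \land \lnot t) \lor (t \land r)   (distribute \land over \lor)
≡ \lnot s \lor (\lnot r \land \lnot t) \lor (t \land r)   (simplify)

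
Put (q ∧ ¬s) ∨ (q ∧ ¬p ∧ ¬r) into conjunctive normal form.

(q ∧ ¬s) ∨ (q ∧ ¬p ∧ ¬r)
⇔ (q ∨ q) ∧ (q ∨ ¬p) ∧ (q ∨ ¬r) ∧ (¬s ∨ q) ∧ (¬s ∨ ¬p) ∧ (¬s ∨ ¬r)   [distribute ∨ over ∧]
⇔ q ∧ (¬s ∨ ¬p) ∧ (¬s ∨ ¬r)   [simplify]

q ∧ (¬s ∨ ¬p) ∧ (¬s ∨ ¬r)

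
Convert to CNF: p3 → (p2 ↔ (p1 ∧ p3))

(¬p3 ∨ ¬p2 ∨ p1) ∧ (¬p3 ∨ ¬p1 ∨ p2)

p3 → (p2 ↔ (p1 ∧ p3))
= ¬p3 ∨ (p2 ↔ (p1 ∧ p3))   [eliminate →]
= ¬p3 ∨ ((p2 → (p1 ∧ p3)) ∧ ((p1 ∧ p3) → p2))   [eliminate ↔]
= ¬p3 ∨ ((¬p2 ∨ (p1 ∧ p3)) ∧ ((p1 ∧ p3) → p2))   [eliminate →]
= ¬p3 ∨ ((¬p2 ∨ (p1 ∧ p3)) ∧ (¬(p1 ∧ p3) ∨ p2))   [eliminate →]
= ¬p3 ∨ ((¬p2 ∨ (p1 ∧ p3)) ∧ (¬p1 ∨ ¬p3 ∨ p2))   [De Morgan]
= (¬p3 ∨ ¬p2 ∨ p1) ∧ (¬p3 ∨ ¬p2 ∨ p3) ∧ (¬p3 ∨ ¬p1 ∨ ¬p3 ∨ p2)   [distribute ∨ over ∧]
= (¬p3 ∨ ¬p2 ∨ p1) ∧ (¬p3 ∨ ¬p1 ∨ p2)   [simplify]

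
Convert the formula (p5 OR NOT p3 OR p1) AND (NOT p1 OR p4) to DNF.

(p5 AND NOT p1) OR (p5 AND p4) OR (NOT p3 AND NOT p1) OR (NOT p3 AND p4) OR (p1 AND p4)

(p5 OR NOT p3 OR p1) AND (NOT p1 OR p4)
= (p5 AND NOT p1) OR (p5 AND p4) OR (NOT p3 AND NOT p1) OR (NOT p3 AND p4) OR (p1 AND NOT p1) OR (p1 AND p4)
= (p5 AND NOT p1) OR (p5 AND p4) OR (NOT p3 AND NOT p1) OR (NOT p3 AND p4) OR (p1 AND p4)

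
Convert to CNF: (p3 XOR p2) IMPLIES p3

NOT p2 OR p3

(p3 XOR p2) IMPLIES p3
⇔ NOT (p3 XOR p2) OR p3   — eliminate IMPLIES
⇔ NOT ((p3 OR p2) AND NOT (p3 AND p2)) OR p3   — expand XOR
⇔ NOT (p3 OR p2) OR NOT NOT (p3 AND p2) OR p3   — De Morgan
⇔ (NOT p3 AND NOT p2) OR NOT NOT (p3 AND p2) OR p3   — De Morgan
⇔ (NOT p3 AND NOT p2) OR (p3 AND p2) OR p3   — double negation
⇔ (NOT p3 OR p3 OR p3) AND (NOT p3 OR p2 OR p3) AND (NOT p2 OR p3 OR p3) AND (NOT p2 OR p2 OR p3)   — distribute OR over AND
⇔ NOT p2 OR p3   — simplify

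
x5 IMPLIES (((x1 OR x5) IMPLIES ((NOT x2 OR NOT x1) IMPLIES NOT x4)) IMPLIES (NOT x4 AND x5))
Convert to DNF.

x5 IMPLIES (((x1 OR x5) IMPLIES ((NOT x2 OR NOT x1) IMPLIES NOT x4)) IMPLIES (NOT x4 AND x5))
≡ NOT x5 OR (((x1 OR x5) IMPLIES ((NOT x2 OR NOT x1) IMPLIES NOT x4)) IMPLIES (NOT x4 AND x5))   [eliminate IMPLIES]
≡ NOT x5 OR NOT ((x1 OR x5) IMPLIES ((NOT x2 OR NOT x1) IMPLIES NOT x4)) OR (NOT x4 AND x5)   [eliminate IMPLIES]
≡ NOT x5 OR NOT (NOT (x1 OR x5) OR ((NOT x2 OR NOT x1) IMPLIES NOT x4)) OR (NOT x4 AND x5)   [eliminate IMPLIES]
≡ NOT x5 OR NOT (NOT (x1 OR x5) OR NOT (NOT x2 OR NOT x1) OR NOT x4) OR (NOT x4 AND x5)   [eliminate IMPLIES]
≡ NOT x5 OR (NOT NOT (x1 OR x5) AND NOT NOT (NOT x2 OR NOT x1) AND NOT NOT x4) OR (NOT x4 AND x5)   [De Morgan]
≡ NOT x5 OR ((x1 OR x5) AND NOT NOT (NOT x2 OR NOT x1) AND NOT NOT x4) OR (NOT x4 AND x5)   [double negation]
≡ NOT x5 OR ((x1 OR x5) AND (NOT x2 OR NOT x1) AND NOT NOT x4) OR (NOT x4 AND x5)   [double negation]
≡ NOT x5 OR ((x1 OR x5) AND (NOT x2 OR NOT x1) AND x4) OR (NOT x4 AND x5)   [double negation]
≡ NOT x5 OR (x1 AND NOT x2 AND x4) OR (x1 AND NOT x1 AND x4) OR (x5 AND NOT x2 AND x4) OR (x5 AND NOT x1 AND x4) OR (NOT x4 AND x5)   [distribute AND over OR]
≡ NOT x5 OR (x1 AND NOT x2 AND x4) OR (x5 AND NOT x2 AND x4) OR (x5 AND NOT x1 AND x4) OR (NOT x4 AND x5)   [simplify]

NOT x5 OR (x1 AND NOT x2 AND x4) OR (x5 AND NOT x2 AND x4) OR (x5 AND NOT x1 AND x4) OR (NOT x4 AND x5)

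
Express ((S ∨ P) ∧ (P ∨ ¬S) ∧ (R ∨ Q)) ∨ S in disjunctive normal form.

((S ∨ P) ∧ (P ∨ ¬S) ∧ (R ∨ Q)) ∨ S
⇔ (S ∧ P ∧ R) ∨ (S ∧ P ∧ Q) ∨ (S ∧ ¬S ∧ R) ∨ (S ∧ ¬S ∧ Q) ∨ (P ∧ P ∧ R) ∨ (P ∧ P ∧ Q) ∨ (P ∧ ¬S ∧ R) ∨ (P ∧ ¬S ∧ Q) ∨ S   [distribute ∧ over ∨]
⇔ (P ∧ R) ∨ (P ∧ Q) ∨ S   [simplify]

(P ∧ R) ∨ (P ∧ Q) ∨ S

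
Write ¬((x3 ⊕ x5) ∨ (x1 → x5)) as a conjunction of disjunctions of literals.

¬((x3 ⊕ x5) ∨ (x1 → x5))
≡ ¬(((x3 ∨ x5) ∧ ¬(x3 ∧ x5)) ∨ (x1 → x5))   (expand ⊕)
≡ ¬(((x3 ∨ x5) ∧ ¬(x3 ∧ x5)) ∨ ¬x1 ∨ x5)   (eliminate →)
≡ ¬((x3 ∨ x5) ∧ ¬(x3 ∧ x5)) ∧ ¬¬x1 ∧ ¬x5   (De Morgan)
≡ (¬(x3 ∨ x5) ∨ ¬¬(x3 ∧ x5)) ∧ ¬¬x1 ∧ ¬x5   (De Morgan)
≡ ((¬x3 ∧ ¬x5) ∨ ¬¬(x3 ∧ x5)) ∧ ¬¬x1 ∧ ¬x5   (De Morgan)
≡ ((¬x3 ∧ ¬x5) ∨ (x3 ∧ x5)) ∧ ¬¬x1 ∧ ¬x5   (double negation)
≡ ((¬x3 ∧ ¬x5) ∨ (x3 ∧ x5)) ∧ x1 ∧ ¬x5   (double negation)
≡ (¬x3 ∨ x3) ∧ (¬x3 ∨ x5) ∧ (¬x5 ∨ x3) ∧ (¬x5 ∨ x5) ∧ x1 ∧ ¬x5   (distribute ∨ over ∧)
≡ (¬x3 ∨ x5) ∧ x1 ∧ ¬x5   (simplify)

(¬x3 ∨ x5) ∧ x1 ∧ ¬x5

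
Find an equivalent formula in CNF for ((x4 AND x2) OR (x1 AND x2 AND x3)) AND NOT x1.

(x4 OR x1) AND (x4 OR x3) AND x2 AND NOT x1

((x4 AND x2) OR (x1 AND x2 AND x3)) AND NOT x1
⇔ (x4 OR x1) AND (x4 OR x2) AND (x4 OR x3) AND (x2 OR x1) AND (x2 OR x2) AND (x2 OR x3) AND NOT x1   — distribute OR over AND
⇔ (x4 OR x1) AND (x4 OR x3) AND x2 AND NOT x1   — simplify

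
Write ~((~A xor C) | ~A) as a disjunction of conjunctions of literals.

A & ~C

~((~A xor C) | ~A)
⇔ ~((~A & ~C) | (~~A & C) | ~A)   (expand xor)
⇔ ~(~A & ~C) & ~(~~A & C) & ~~A   (De Morgan)
⇔ (~~A | ~~C) & ~(~~A & C) & ~~A   (De Morgan)
⇔ (A | ~~C) & ~(~~A & C) & ~~A   (double negation)
⇔ (A | C) & ~(~~A & C) & ~~A   (double negation)
⇔ (A | C) & (~~~A | ~C) & ~~A   (De Morgan)
⇔ (A | C) & (~A | ~C) & ~~A   (double negation)
⇔ (A | C) & (~A | ~C) & A   (double negation)
⇔ (A & ~A & A) | (A & ~C & A) | (C & ~A & A) | (C & ~C & A)   (distribute & over |)
⇔ A & ~C   (simplify)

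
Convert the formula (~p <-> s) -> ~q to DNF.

(~p & ~s) | (s & p) | ~q

(~p <-> s) -> ~q
≡ ~(~p <-> s) | ~q   (eliminate ->)
≡ ~((~p -> s) & (s -> ~p)) | ~q   (eliminate <->)
≡ ~((~~p | s) & (s -> ~p)) | ~q   (eliminate ->)
≡ ~((~~p | s) & (~s | ~p)) | ~q   (eliminate ->)
≡ ~(~~p | s) | ~(~s | ~p) | ~q   (De Morgan)
≡ (~~~p & ~s) | ~(~s | ~p) | ~q   (De Morgan)
≡ (~p & ~s) | ~(~s | ~p) | ~q   (double negation)
≡ (~p & ~s) | (~~s & ~~p) | ~q   (De Morgan)
≡ (~p & ~s) | (s & ~~p) | ~q   (double negation)
≡ (~p & ~s) | (s & p) | ~q   (double negation)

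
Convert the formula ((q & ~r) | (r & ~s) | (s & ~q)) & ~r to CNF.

(q | r | s) & ~r

((q & ~r) | (r & ~s) | (s & ~q)) & ~r
⇔ (q | r | s) & (q | r | ~q) & (q | ~s | s) & (q | ~s | ~q) & (~r | r | s) & (~r | r | ~q) & (~r | ~s | s) & (~r | ~s | ~q) & ~r   [distribute | over &]
⇔ (q | r | s) & ~r   [simplify]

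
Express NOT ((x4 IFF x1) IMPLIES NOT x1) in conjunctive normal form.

NOT ((x4 IFF x1) IMPLIES NOT x1)
⇔ NOT (NOT (x4 IFF x1) OR NOT x1)   [eliminate IMPLIES]
⇔ NOT (NOT ((x4 IMPLIES x1) AND (x1 IMPLIES x4)) OR NOT x1)   [eliminate IFF]
⇔ NOT (NOT ((NOT x4 OR x1) AND (x1 IMPLIES x4)) OR NOT x1)   [eliminate IMPLIES]
⇔ NOT (NOT ((NOT x4 OR x1) AND (NOT x1 OR x4)) OR NOT x1)   [eliminate IMPLIES]
⇔ NOT NOT ((NOT x4 OR x1) AND (NOT x1 OR x4)) AND NOT NOT x1   [De Morgan]
⇔ (NOT x4 OR x1) AND (NOT x1 OR x4) AND NOT NOT x1   [double negation]
⇔ (NOT x4 OR x1) AND (NOT x1 OR x4) AND x1   [double negation]
⇔ (NOT x1 OR x4) AND x1   [simplify]

(NOT x1 OR x4) AND x1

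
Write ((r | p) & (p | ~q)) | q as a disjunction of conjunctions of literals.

(r & ~q) | p | q

((r | p) & (p | ~q)) | q
≡ (r & p) | (r & ~q) | (p & p) | (p & ~q) | q
≡ (r & ~q) | p | q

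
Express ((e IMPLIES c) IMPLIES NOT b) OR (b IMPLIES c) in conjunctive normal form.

e OR NOT b OR c

((e IMPLIES c) IMPLIES NOT b) OR (b IMPLIES c)
≡ NOT (e IMPLIES c) OR NOT b OR (b IMPLIES c)   — eliminate IMPLIES
≡ NOT (NOT e OR c) OR NOT b OR (b IMPLIES c)   — eliminate IMPLIES
≡ NOT (NOT e OR c) OR NOT b OR NOT b OR c   — eliminate IMPLIES
≡ (NOT NOT e AND NOT c) OR NOT b OR NOT b OR c   — De Morgan
≡ (e AND NOT c) OR NOT b OR NOT b OR c   — double negation
≡ (e OR NOT b OR NOT b OR c) AND (NOT c OR NOT b OR NOT b OR c)   — distribute OR over AND
≡ e OR NOT b OR c   — simplify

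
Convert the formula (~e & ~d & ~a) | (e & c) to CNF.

(~e | c) & (~d | e) & (~d | c) & (~a | e) & (~a | c)

(~e & ~d & ~a) | (e & c)
≡ (~e | e) & (~e | c) & (~d | e) & (~d | c) & (~a | e) & (~a | c)   [distribute | over &]
≡ (~e | c) & (~d | e) & (~d | c) & (~a | e) & (~a | c)   [simplify]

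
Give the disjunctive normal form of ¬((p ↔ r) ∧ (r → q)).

¬((p ↔ r) ∧ (r → q))
= ¬((p → r) ∧ (r → p) ∧ (r → q))   [eliminate ↔]
= ¬((¬p ∨ r) ∧ (r → p) ∧ (r → q))   [eliminate →]
= ¬((¬p ∨ r) ∧ (¬r ∨ p) ∧ (r → q))   [eliminate →]
= ¬((¬p ∨ r) ∧ (¬r ∨ p) ∧ (¬r ∨ q))   [eliminate →]
= ¬(¬p ∨ r) ∨ ¬(¬r ∨ p) ∨ ¬(¬r ∨ q)   [De Morgan]
= ¬¬p ∧ ¬r ∨ ¬(¬r ∨ p) ∨ ¬(¬r ∨ q)   [De Morgan]
= p ∧ ¬r ∨ ¬(¬r ∨ p) ∨ ¬(¬r ∨ q)   [double negation]
= p ∧ ¬r ∨ ¬¬r ∧ ¬p ∨ ¬(¬r ∨ q)   [De Morgan]
= p ∧ ¬r ∨ r ∧ ¬p ∨ ¬(¬r ∨ q)   [double negation]
= p ∧ ¬r ∨ r ∧ ¬p ∨ ¬¬r ∧ ¬q   [De Morgan]
= p ∧ ¬r ∨ r ∧ ¬p ∨ r ∧ ¬q   [double negation]

p ∧ ¬r ∨ r ∧ ¬p ∨ r ∧ ¬q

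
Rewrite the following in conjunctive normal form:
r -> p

~r | p

r -> p
≡ ~r | p   [eliminate ->]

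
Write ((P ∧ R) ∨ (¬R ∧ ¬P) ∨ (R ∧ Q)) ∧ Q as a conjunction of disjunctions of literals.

(R ∨ ¬P) ∧ Q

((P ∧ R) ∨ (¬R ∧ ¬P) ∨ (R ∧ Q)) ∧ Q
⇔ (P ∨ ¬R ∨ R) ∧ (P ∨ ¬R ∨ Q) ∧ (P ∨ ¬P ∨ R) ∧ (P ∨ ¬P ∨ Q) ∧ (R ∨ ¬R ∨ R) ∧ (R ∨ ¬R ∨ Q) ∧ (R ∨ ¬P ∨ R) ∧ (R ∨ ¬P ∨ Q) ∧ Q   [distribute ∨ over ∧]
⇔ (R ∨ ¬P) ∧ Q   [simplify]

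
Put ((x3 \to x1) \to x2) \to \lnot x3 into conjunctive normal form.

(\lnot x3 \lor x1) \land (\lnot x2 \lor \lnot x3)

((x3 \to x1) \to x2) \to \lnot x3
= \lnot ((x3 \to x1) \to x2) \lor \lnot x3   (eliminate \to)
= \lnot (\lnot (x3 \to x1) \lor x2) \lor \lnot x3   (eliminate \to)
= \lnot (\lnot (\lnot x3 \lor x1) \lor x2) \lor \lnot x3   (eliminate \to)
= (\lnot \lnot (\lnot x3 \lor x1) \land \lnot x2) \lor \lnot x3   (De Morgan)
= ((\lnot x3 \lor x1) \land \lnot x2) \lor \lnot x3   (double negation)
= (\lnot x3 \lor x1 \lor \lnot x3) \land (\lnot x2 \lor \lnot x3)   (distribute \lor over \land)
= (\lnot x3 \lor x1) \land (\lnot x2 \lor \lnot x3)   (simplify)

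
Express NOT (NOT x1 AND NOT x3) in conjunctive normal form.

NOT (NOT x1 AND NOT x3)
= NOT NOT x1 OR NOT NOT x3   (De Morgan)
= x1 OR NOT NOT x3   (double negation)
= x1 OR x3   (double negation)

x1 OR x3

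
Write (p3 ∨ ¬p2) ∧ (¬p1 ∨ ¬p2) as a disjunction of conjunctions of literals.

(p3 ∧ ¬p1) ∨ ¬p2

(p3 ∨ ¬p2) ∧ (¬p1 ∨ ¬p2)
⇔ (p3 ∧ ¬p1) ∨ (p3 ∧ ¬p2) ∨ (¬p2 ∧ ¬p1) ∨ (¬p2 ∧ ¬p2)   (distribute ∧ over ∨)
⇔ (p3 ∧ ¬p1) ∨ ¬p2   (simplify)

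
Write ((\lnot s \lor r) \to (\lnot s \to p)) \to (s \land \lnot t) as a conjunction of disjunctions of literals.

((\lnot s \lor r) \to (\lnot s \to p)) \to (s \land \lnot t)
⇔ \lnot ((\lnot s \lor r) \to (\lnot s \to p)) \lor (s \land \lnot t)   [eliminate \to]
⇔ \lnot (\lnot (\lnot s \lor r) \lor (\lnot s \to p)) \lor (s \land \lnot t)   [eliminate \to]
⇔ \lnot (\lnot (\lnot s \lor r) \lor \lnot \lnot s \lor p) \lor (s \land \lnot t)   [eliminate \to]
⇔ (\lnot \lnot (\lnot s \lor r) \land \lnot \lnot \lnot s \land \lnot p) \lor (s \land \lnot t)   [De Morgan]
⇔ ((\lnot s \lor r) \land \lnot \lnot \lnot s \land \lnot p) \lor (s \land \lnot t)   [double negation]
⇔ ((\lnot s \lor r) \land \lnot s \land \lnot p) \lor (s \land \lnot t)   [double negation]
⇔ (\lnot s \lor r \lor s) \land (\lnot s \lor r \lor \lnot t) \land (\lnot s \lor s) \land (\lnot s \lor \lnot t) \land (\lnot p \lor s) \land (\lnot p \lor \lnot t)   [distribute \lor over \land]
⇔ (\lnot s \lor \lnot t) \land (\lnot p \lor s) \land (\lnot p \lor \lnot t)   [simplify]

(\lnot s \lor \lnot t) \land (\lnot p \lor s) \land (\lnot p \lor \lnot t)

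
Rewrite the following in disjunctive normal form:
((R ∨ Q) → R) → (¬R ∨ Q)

((R ∨ Q) → R) → (¬R ∨ Q)
⇔ ¬((R ∨ Q) → R) ∨ ¬R ∨ Q
⇔ ¬(¬(R ∨ Q) ∨ R) ∨ ¬R ∨ Q
⇔ (¬¬(R ∨ Q) ∧ ¬R) ∨ ¬R ∨ Q
⇔ ((R ∨ Q) ∧ ¬R) ∨ ¬R ∨ Q
⇔ (R ∧ ¬R) ∨ (Q ∧ ¬R) ∨ ¬R ∨ Q
⇔ ¬R ∨ Q

¬R ∨ Q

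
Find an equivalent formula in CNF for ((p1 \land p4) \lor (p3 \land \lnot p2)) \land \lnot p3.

(p1 \lor p3) \land (p1 \lor \lnot p2) \land (p4 \lor p3) \land (p4 \lor \lnot p2) \land \lnot p3

((p1 \land p4) \lor (p3 \land \lnot p2)) \land \lnot p3
≡ (p1 \lor p3) \land (p1 \lor \lnot p2) \land (p4 \lor p3) \land (p4 \lor \lnot p2) \land \lnot p3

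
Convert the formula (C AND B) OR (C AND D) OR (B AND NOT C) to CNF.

(C OR B) AND (B OR D)

(C AND B) OR (C AND D) OR (B AND NOT C)
= (C OR C OR B) AND (C OR C OR NOT C) AND (C OR D OR B) AND (C OR D OR NOT C) AND (B OR C OR B) AND (B OR C OR NOT C) AND (B OR D OR B) AND (B OR D OR NOT C)   [distribute OR over AND]
= (C OR B) AND (B OR D)   [simplify]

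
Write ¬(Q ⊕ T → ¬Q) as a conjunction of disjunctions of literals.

¬(Q ⊕ T → ¬Q)
≡ ¬(¬(Q ⊕ T) ∨ ¬Q)   [eliminate →]
≡ ¬(¬((Q ∨ T) ∧ ¬(Q ∧ T)) ∨ ¬Q)   [expand ⊕]
≡ ¬¬((Q ∨ T) ∧ ¬(Q ∧ T)) ∧ ¬¬Q   [De Morgan]
≡ (Q ∨ T) ∧ ¬(Q ∧ T) ∧ ¬¬Q   [double negation]
≡ (Q ∨ T) ∧ (¬Q ∨ ¬T) ∧ ¬¬Q   [De Morgan]
≡ (Q ∨ T) ∧ (¬Q ∨ ¬T) ∧ Q   [double negation]
≡ (¬Q ∨ ¬T) ∧ Q   [simplify]

(¬Q ∨ ¬T) ∧ Q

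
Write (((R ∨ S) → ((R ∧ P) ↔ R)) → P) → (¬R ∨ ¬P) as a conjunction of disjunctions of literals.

¬P ∨ ¬R

(((R ∨ S) → ((R ∧ P) ↔ R)) → P) → (¬R ∨ ¬P)
≡ ¬(((R ∨ S) → ((R ∧ P) ↔ R)) → P) ∨ ¬R ∨ ¬P   — eliminate →
≡ ¬(¬((R ∨ S) → ((R ∧ P) ↔ R)) ∨ P) ∨ ¬R ∨ ¬P   — eliminate →
≡ ¬(¬(¬(R ∨ S) ∨ ((R ∧ P) ↔ R)) ∨ P) ∨ ¬R ∨ ¬P   — eliminate →
≡ ¬(¬(¬(R ∨ S) ∨ (((R ∧ P) → R) ∧ (R → (R ∧ P)))) ∨ P) ∨ ¬R ∨ ¬P   — eliminate ↔
≡ ¬(¬(¬(R ∨ S) ∨ ((¬(R ∧ P) ∨ R) ∧ (R → (R ∧ P)))) ∨ P) ∨ ¬R ∨ ¬P   — eliminate →
≡ ¬(¬(¬(R ∨ S) ∨ ((¬(R ∧ P) ∨ R) ∧ (¬R ∨ (R ∧ P)))) ∨ P) ∨ ¬R ∨ ¬P   — eliminate →
≡ (¬¬(¬(R ∨ S) ∨ ((¬(R ∧ P) ∨ R) ∧ (¬R ∨ (R ∧ P)))) ∧ ¬P) ∨ ¬R ∨ ¬P   — De Morgan
≡ ((¬(R ∨ S) ∨ ((¬(R ∧ P) ∨ R) ∧ (¬R ∨ (R ∧ P)))) ∧ ¬P) ∨ ¬R ∨ ¬P   — double negation
≡ (((¬R ∧ ¬S) ∨ ((¬(R ∧ P) ∨ R) ∧ (¬R ∨ (R ∧ P)))) ∧ ¬P) ∨ ¬R ∨ ¬P   — De Morgan
≡ (((¬R ∧ ¬S) ∨ ((¬R ∨ ¬P ∨ R) ∧ (¬R ∨ (R ∧ P)))) ∧ ¬P) ∨ ¬R ∨ ¬P   — De Morgan
≡ (¬R ∨ ¬R ∨ ¬P ∨ R ∨ ¬R ∨ ¬P) ∧ (¬R ∨ ¬R ∨ R ∨ ¬R ∨ ¬P) ∧ (¬R ∨ ¬R ∨ P ∨ ¬R ∨ ¬P) ∧ (¬S ∨ ¬R ∨ ¬P ∨ R ∨ ¬R ∨ ¬P) ∧ (¬S ∨ ¬R ∨ R ∨ ¬R ∨ ¬P) ∧ (¬S ∨ ¬R ∨ P ∨ ¬R ∨ ¬P) ∧ (¬P ∨ ¬R ∨ ¬P)   — distribute ∨ over ∧
≡ ¬P ∨ ¬R   — simplify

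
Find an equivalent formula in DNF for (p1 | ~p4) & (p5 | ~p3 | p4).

(p1 | ~p4) & (p5 | ~p3 | p4)
≡ (p1 & p5) | (p1 & ~p3) | (p1 & p4) | (~p4 & p5) | (~p4 & ~p3) | (~p4 & p4)
≡ (p1 & p5) | (p1 & ~p3) | (p1 & p4) | (~p4 & p5) | (~p4 & ~p3)

(p1 & p5) | (p1 & ~p3) | (p1 & p4) | (~p4 & p5) | (~p4 & ~p3)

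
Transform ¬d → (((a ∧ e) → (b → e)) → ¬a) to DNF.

¬d → (((a ∧ e) → (b → e)) → ¬a)
≡ ¬¬d ∨ (((a ∧ e) → (b → e)) → ¬a)
≡ ¬¬d ∨ ¬((a ∧ e) → (b → e)) ∨ ¬a
≡ ¬¬d ∨ ¬(¬(a ∧ e) ∨ (b → e)) ∨ ¬a
≡ ¬¬d ∨ ¬(¬(a ∧ e) ∨ ¬b ∨ e) ∨ ¬a
≡ d ∨ ¬(¬(a ∧ e) ∨ ¬b ∨ e) ∨ ¬a
≡ d ∨ (¬¬(a ∧ e) ∧ ¬¬b ∧ ¬e) ∨ ¬a
≡ d ∨ (a ∧ e ∧ ¬¬b ∧ ¬e) ∨ ¬a
≡ d ∨ (a ∧ e ∧ b ∧ ¬e) ∨ ¬a
≡ d ∨ ¬a

d ∨ ¬a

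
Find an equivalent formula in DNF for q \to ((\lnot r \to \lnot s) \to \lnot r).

q \to ((\lnot r \to \lnot s) \to \lnot r)
= \lnot q \lor ((\lnot r \to \lnot s) \to \lnot r)   [eliminate \to]
= \lnot q \lor \lnot (\lnot r \to \lnot s) \lor \lnot r   [eliminate \to]
= \lnot q \lor \lnot (\lnot \lnot r \lor \lnot s) \lor \lnot r   [eliminate \to]
= \lnot q \lor (\lnot \lnot \lnot r \land \lnot \lnot s) \lor \lnot r   [De Morgan]
= \lnot q \lor (\lnot r \land \lnot \lnot s) \lor \lnot r   [double negation]
= \lnot q \lor (\lnot r \land s) \lor \lnot r   [double negation]
= \lnot q \lor \lnot r   [simplify]

\lnot q \lor \lnot r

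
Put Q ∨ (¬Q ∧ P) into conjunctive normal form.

Q ∨ P

Q ∨ (¬Q ∧ P)
= (Q ∨ ¬Q) ∧ (Q ∨ P)   (distribute ∨ over ∧)
= Q ∨ P   (simplify)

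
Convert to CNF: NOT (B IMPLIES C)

B AND NOT C

NOT (B IMPLIES C)
≡ NOT (NOT B OR C)   [eliminate IMPLIES]
≡ NOT NOT B AND NOT C   [De Morgan]
≡ B AND NOT C   [double negation]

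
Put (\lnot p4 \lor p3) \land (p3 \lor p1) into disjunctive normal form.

(\lnot p4 \lor p3) \land (p3 \lor p1)
≡ (\lnot p4 \land p3) \lor (\lnot p4 \land p1) \lor (p3 \land p3) \lor (p3 \land p1)   [distribute \land over \lor]
≡ (\lnot p4 \land p1) \lor p3   [simplify]

(\lnot p4 \land p1) \lor p3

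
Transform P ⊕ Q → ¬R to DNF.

P ⊕ Q → ¬R
≡ ¬(P ⊕ Q) ∨ ¬R   [eliminate →]
≡ ¬(P ∧ ¬Q ∨ ¬P ∧ Q) ∨ ¬R   [expand ⊕]
≡ ¬(P ∧ ¬Q) ∧ ¬(¬P ∧ Q) ∨ ¬R   [De Morgan]
≡ (¬P ∨ ¬¬Q) ∧ ¬(¬P ∧ Q) ∨ ¬R   [De Morgan]
≡ (¬P ∨ Q) ∧ ¬(¬P ∧ Q) ∨ ¬R   [double negation]
≡ (¬P ∨ Q) ∧ (¬¬P ∨ ¬Q) ∨ ¬R   [De Morgan]
≡ (¬P ∨ Q) ∧ (P ∨ ¬Q) ∨ ¬R   [double negation]
≡ ¬P ∧ P ∨ ¬P ∧ ¬Q ∨ Q ∧ P ∨ Q ∧ ¬Q ∨ ¬R   [distribute ∧ over ∨]
≡ ¬P ∧ ¬Q ∨ Q ∧ P ∨ ¬R   [simplify]

¬P ∧ ¬Q ∨ Q ∧ P ∨ ¬R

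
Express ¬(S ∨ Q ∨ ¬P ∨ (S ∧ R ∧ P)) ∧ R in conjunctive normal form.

¬S ∧ ¬Q ∧ P ∧ R

¬(S ∨ Q ∨ ¬P ∨ (S ∧ R ∧ P)) ∧ R
= ¬S ∧ ¬Q ∧ ¬¬P ∧ ¬(S ∧ R ∧ P) ∧ R   — De Morgan
= ¬S ∧ ¬Q ∧ P ∧ ¬(S ∧ R ∧ P) ∧ R   — double negation
= ¬S ∧ ¬Q ∧ P ∧ (¬S ∨ ¬R ∨ ¬P) ∧ R   — De Morgan
= ¬S ∧ ¬Q ∧ P ∧ R   — simplify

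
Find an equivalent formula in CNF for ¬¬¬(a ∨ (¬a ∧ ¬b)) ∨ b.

¬¬¬(a ∨ (¬a ∧ ¬b)) ∨ b
≡ ¬(a ∨ (¬a ∧ ¬b)) ∨ b   [double negation]
≡ (¬a ∧ ¬(¬a ∧ ¬b)) ∨ b   [De Morgan]
≡ (¬a ∧ (¬¬a ∨ ¬¬b)) ∨ b   [De Morgan]
≡ (¬a ∧ (a ∨ ¬¬b)) ∨ b   [double negation]
≡ (¬a ∧ (a ∨ b)) ∨ b   [double negation]
≡ (¬a ∨ b) ∧ (a ∨ b ∨ b)   [distribute ∨ over ∧]
≡ (¬a ∨ b) ∧ (a ∨ b)   [simplify]

(¬a ∨ b) ∧ (a ∨ b)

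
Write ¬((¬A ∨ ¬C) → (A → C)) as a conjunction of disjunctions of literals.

¬((¬A ∨ ¬C) → (A → C))
≡ ¬(¬(¬A ∨ ¬C) ∨ (A → C))   [eliminate →]
≡ ¬(¬(¬A ∨ ¬C) ∨ ¬A ∨ C)   [eliminate →]
≡ ¬¬(¬A ∨ ¬C) ∧ ¬¬A ∧ ¬C   [De Morgan]
≡ (¬A ∨ ¬C) ∧ ¬¬A ∧ ¬C   [double negation]
≡ (¬A ∨ ¬C) ∧ A ∧ ¬C   [double negation]
≡ A ∧ ¬C   [simplify]

A ∧ ¬C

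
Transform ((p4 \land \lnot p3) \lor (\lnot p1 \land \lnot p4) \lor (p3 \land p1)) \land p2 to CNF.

(p4 \lor \lnot p1 \lor p3) \land (\lnot p3 \lor \lnot p4 \lor p1) \land p2

((p4 \land \lnot p3) \lor (\lnot p1 \land \lnot p4) \lor (p3 \land p1)) \land p2
⇔ (p4 \lor \lnot p1 \lor p3) \land (p4 \lor \lnot p1 \lor p1) \land (p4 \lor \lnot p4 \lor p3) \land (p4 \lor \lnot p4 \lor p1) \land (\lnot p3 \lor \lnot p1 \lor p3) \land (\lnot p3 \lor \lnot p1 \lor p1) \land (\lnot p3 \lor \lnot p4 \lor p3) \land (\lnot p3 \lor \lnot p4 \lor p1) \land p2   — distribute \lor over \land
⇔ (p4 \lor \lnot p1 \lor p3) \land (\lnot p3 \lor \lnot p4 \lor p1) \land p2   — simplify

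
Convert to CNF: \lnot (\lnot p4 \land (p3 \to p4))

p4 \lor p3

\lnot (\lnot p4 \land (p3 \to p4))
⇔ \lnot (\lnot p4 \land (\lnot p3 \lor p4))   (eliminate \to)
⇔ \lnot \lnot p4 \lor \lnot (\lnot p3 \lor p4)   (De Morgan)
⇔ p4 \lor \lnot (\lnot p3 \lor p4)   (double negation)
⇔ p4 \lor (\lnot \lnot p3 \land \lnot p4)   (De Morgan)
⇔ p4 \lor (p3 \land \lnot p4)   (double negation)
⇔ (p4 \lor p3) \land (p4 \lor \lnot p4)   (distribute \lor over \land)
⇔ p4 \lor p3   (simplify)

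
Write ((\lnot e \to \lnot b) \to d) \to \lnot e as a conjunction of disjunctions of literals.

((\lnot e \to \lnot b) \to d) \to \lnot e
≡ \lnot ((\lnot e \to \lnot b) \to d) \lor \lnot e   (eliminate \to)
≡ \lnot (\lnot (\lnot e \to \lnot b) \lor d) \lor \lnot e   (eliminate \to)
≡ \lnot (\lnot (\lnot \lnot e \lor \lnot b) \lor d) \lor \lnot e   (eliminate \to)
≡ (\lnot \lnot (\lnot \lnot e \lor \lnot b) \land \lnot d) \lor \lnot e   (De Morgan)
≡ ((\lnot \lnot e \lor \lnot b) \land \lnot d) \lor \lnot e   (double negation)
≡ ((e \lor \lnot b) \land \lnot d) \lor \lnot e   (double negation)
≡ (e \lor \lnot b \lor \lnot e) \land (\lnot d \lor \lnot e)   (distribute \lor over \land)
≡ \lnot d \lor \lnot e   (simplify)

\lnot d \lor \lnot e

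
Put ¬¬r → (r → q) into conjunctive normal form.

¬¬r → (r → q)
≡ ¬¬¬r ∨ (r → q)   — eliminate →
≡ ¬¬¬r ∨ ¬r ∨ q   — eliminate →
≡ ¬r ∨ ¬r ∨ q   — double negation
≡ ¬r ∨ q   — simplify

¬r ∨ q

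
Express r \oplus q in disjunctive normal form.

r \land \lnot q \lor \lnot r \land q

r \oplus q
≡ r \land \lnot q \lor \lnot r \land q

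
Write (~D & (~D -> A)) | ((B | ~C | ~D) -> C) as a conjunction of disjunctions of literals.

(~D & (~D -> A)) | ((B | ~C | ~D) -> C)
≡ (~D & (~~D | A)) | ((B | ~C | ~D) -> C)   [eliminate ->]
≡ (~D & (~~D | A)) | ~(B | ~C | ~D) | C   [eliminate ->]
≡ (~D & (D | A)) | ~(B | ~C | ~D) | C   [double negation]
≡ (~D & (D | A)) | (~B & ~~C & ~~D) | C   [De Morgan]
≡ (~D & (D | A)) | (~B & C & ~~D) | C   [double negation]
≡ (~D & (D | A)) | (~B & C & D) | C   [double negation]
≡ (~D | ~B | C) & (~D | C | C) & (~D | D | C) & (D | A | ~B | C) & (D | A | C | C) & (D | A | D | C)   [distribute | over &]
≡ (~D | C) & (D | A | C)   [simplify]

(~D | C) & (D | A | C)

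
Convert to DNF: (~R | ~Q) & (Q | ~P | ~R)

~R | (~Q & ~P)

(~R | ~Q) & (Q | ~P | ~R)
≡ (~R & Q) | (~R & ~P) | (~R & ~R) | (~Q & Q) | (~Q & ~P) | (~Q & ~R)   [distribute & over |]
≡ ~R | (~Q & ~P)   [simplify]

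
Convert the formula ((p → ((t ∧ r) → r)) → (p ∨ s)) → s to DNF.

(¬p ∧ ¬s) ∨ s

((p → ((t ∧ r) → r)) → (p ∨ s)) → s
⇔ ¬((p → ((t ∧ r) → r)) → (p ∨ s)) ∨ s   [eliminate →]
⇔ ¬(¬(p → ((t ∧ r) → r)) ∨ p ∨ s) ∨ s   [eliminate →]
⇔ ¬(¬(¬p ∨ ((t ∧ r) → r)) ∨ p ∨ s) ∨ s   [eliminate →]
⇔ ¬(¬(¬p ∨ ¬(t ∧ r) ∨ r) ∨ p ∨ s) ∨ s   [eliminate →]
⇔ (¬¬(¬p ∨ ¬(t ∧ r) ∨ r) ∧ ¬p ∧ ¬s) ∨ s   [De Morgan]
⇔ ((¬p ∨ ¬(t ∧ r) ∨ r) ∧ ¬p ∧ ¬s) ∨ s   [double negation]
⇔ ((¬p ∨ ¬t ∨ ¬r ∨ r) ∧ ¬p ∧ ¬s) ∨ s   [De Morgan]
⇔ (¬p ∧ ¬p ∧ ¬s) ∨ (¬t ∧ ¬p ∧ ¬s) ∨ (¬r ∧ ¬p ∧ ¬s) ∨ (r ∧ ¬p ∧ ¬s) ∨ s   [distribute ∧ over ∨]
⇔ (¬p ∧ ¬s) ∨ s   [simplify]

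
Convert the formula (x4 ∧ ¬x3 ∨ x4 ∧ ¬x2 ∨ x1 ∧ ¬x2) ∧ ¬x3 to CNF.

(x4 ∨ x1) ∧ (x4 ∨ ¬x2) ∧ ¬x3

(x4 ∧ ¬x3 ∨ x4 ∧ ¬x2 ∨ x1 ∧ ¬x2) ∧ ¬x3
≡ (x4 ∨ x4 ∨ x1) ∧ (x4 ∨ x4 ∨ ¬x2) ∧ (x4 ∨ ¬x2 ∨ x1) ∧ (x4 ∨ ¬x2 ∨ ¬x2) ∧ (¬x3 ∨ x4 ∨ x1) ∧ (¬x3 ∨ x4 ∨ ¬x2) ∧ (¬x3 ∨ ¬x2 ∨ x1) ∧ (¬x3 ∨ ¬x2 ∨ ¬x2) ∧ ¬x3   (distribute ∨ over ∧)
≡ (x4 ∨ x1) ∧ (x4 ∨ ¬x2) ∧ ¬x3   (simplify)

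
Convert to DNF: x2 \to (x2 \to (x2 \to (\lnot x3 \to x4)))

x2 \to (x2 \to (x2 \to (\lnot x3 \to x4)))
≡ \lnot x2 \lor (x2 \to (x2 \to (\lnot x3 \to x4)))   [eliminate \to]
≡ \lnot x2 \lor \lnot x2 \lor (x2 \to (\lnot x3 \to x4))   [eliminate \to]
≡ \lnot x2 \lor \lnot x2 \lor \lnot x2 \lor (\lnot x3 \to x4)   [eliminate \to]
≡ \lnot x2 \lor \lnot x2 \lor \lnot x2 \lor \lnot \lnot x3 \lor x4   [eliminate \to]
≡ \lnot x2 \lor \lnot x2 \lor \lnot x2 \lor x3 \lor x4   [double negation]
≡ \lnot x2 \lor x3 \lor x4   [simplify]

\lnot x2 \lor x3 \lor x4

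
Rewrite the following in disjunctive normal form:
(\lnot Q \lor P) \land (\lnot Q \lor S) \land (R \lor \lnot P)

(\lnot Q \land R) \lor (\lnot Q \land \lnot P) \lor (P \land S \land R)

(\lnot Q \lor P) \land (\lnot Q \lor S) \land (R \lor \lnot P)
= (\lnot Q \land \lnot Q \land R) \lor (\lnot Q \land \lnot Q \land \lnot P) \lor (\lnot Q \land S \land R) \lor (\lnot Q \land S \land \lnot P) \lor (P \land \lnot Q \land R) \lor (P \land \lnot Q \land \lnot P) \lor (P \land S \land R) \lor (P \land S \land \lnot P)
= (\lnot Q \land R) \lor (\lnot Q \land \lnot P) \lor (P \land S \land R)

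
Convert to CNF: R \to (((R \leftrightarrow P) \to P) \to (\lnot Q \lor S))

R \to (((R \leftrightarrow P) \to P) \to (\lnot Q \lor S))
= \lnot R \lor (((R \leftrightarrow P) \to P) \to (\lnot Q \lor S))   [eliminate \to]
= \lnot R \lor \lnot ((R \leftrightarrow P) \to P) \lor \lnot Q \lor S   [eliminate \to]
= \lnot R \lor \lnot (\lnot (R \leftrightarrow P) \lor P) \lor \lnot Q \lor S   [eliminate \to]
= \lnot R \lor \lnot (\lnot ((R \to P) \land (P \to R)) \lor P) \lor \lnot Q \lor S   [eliminate \leftrightarrow]
= \lnot R \lor \lnot (\lnot ((\lnot R \lor P) \land (P \to R)) \lor P) \lor \lnot Q \lor S   [eliminate \to]
= \lnot R \lor \lnot (\lnot ((\lnot R \lor P) \land (\lnot P \lor R)) \lor P) \lor \lnot Q \lor S   [eliminate \to]
= \lnot R \lor (\lnot \lnot ((\lnot R \lor P) \land (\lnot P \lor R)) \land \lnot P) \lor \lnot Q \lor S   [De Morgan]
= \lnot R \lor ((\lnot R \lor P) \land (\lnot P \lor R) \land \lnot P) \lor \lnot Q \lor S   [double negation]
= (\lnot R \lor \lnot R \lor P \lor \lnot Q \lor S) \land (\lnot R \lor \lnot P \lor R \lor \lnot Q \lor S) \land (\lnot R \lor \lnot P \lor \lnot Q \lor S)   [distribute \lor over \land]
= (\lnot R \lor P \lor \lnot Q \lor S) \land (\lnot R \lor \lnot P \lor \lnot Q \lor S)   [simplify]

(\lnot R \lor P \lor \lnot Q \lor S) \land (\lnot R \lor \lnot P \lor \lnot Q \lor S)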